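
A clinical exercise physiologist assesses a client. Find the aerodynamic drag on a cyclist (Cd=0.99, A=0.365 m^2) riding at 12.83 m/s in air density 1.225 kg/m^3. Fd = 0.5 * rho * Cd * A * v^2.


Fd = 0.5 * 1.225 * 0.99 * 0.365 * 12.83^2
= 0.5 * 1.225 * 0.99 * 0.365 * 164.6089
= 36.432 N

36.432 N


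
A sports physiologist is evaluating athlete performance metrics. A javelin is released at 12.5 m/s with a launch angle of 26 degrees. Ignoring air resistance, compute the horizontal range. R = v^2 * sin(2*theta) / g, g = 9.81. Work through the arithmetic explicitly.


Launch speed squared = 156.25
sin(2 * 26 deg) = 0.788011
Range = 156.25 * 0.788011 / 9.81
= 12.551 m

12.551 m


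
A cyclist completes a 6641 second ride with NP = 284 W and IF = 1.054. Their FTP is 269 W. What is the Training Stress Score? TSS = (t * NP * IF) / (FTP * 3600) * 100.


t * NP * IF = 6641 * 284 * 1.054 = 1987890.376
FTP * 3600 = 968400
TSS = (1987890.376 / 968400) * 100 = 205.28

205.28 TSS


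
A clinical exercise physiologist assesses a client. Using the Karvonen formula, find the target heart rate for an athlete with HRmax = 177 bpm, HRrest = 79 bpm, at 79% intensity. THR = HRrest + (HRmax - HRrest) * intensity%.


HRR = 177 - 79 = 98
THR = 79 + 98 * 0.79
= 79 + 77.42
= 156.42 bpm

156.42 bpm


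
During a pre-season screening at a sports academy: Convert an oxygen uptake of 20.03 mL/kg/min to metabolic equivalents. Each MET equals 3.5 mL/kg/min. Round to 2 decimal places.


One MET = 3.5 mL/kg/min
Number of METs = 20.03 / 3.5
= 5.72 METs

5.72 METs


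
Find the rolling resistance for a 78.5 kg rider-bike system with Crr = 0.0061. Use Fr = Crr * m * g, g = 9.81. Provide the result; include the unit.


m * g = 78.5 * 9.81 = 770.085 N
Fr = 0.0061 * 770.085 = 4.698 N

4.698 N


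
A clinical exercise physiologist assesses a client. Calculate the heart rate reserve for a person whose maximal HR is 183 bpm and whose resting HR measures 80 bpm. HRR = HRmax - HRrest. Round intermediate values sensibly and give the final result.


HRmax = 183 bpm
HRrest = 80 bpm
HRR = 183 - 80 = 103 bpm

103 bpm


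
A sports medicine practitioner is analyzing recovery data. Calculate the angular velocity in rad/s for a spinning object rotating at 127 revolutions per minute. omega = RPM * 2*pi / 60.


omega = RPM * 2*pi / 60
= 127 * 6.28318531 / 60
= 13.299 rad/s

13.299 rad/s


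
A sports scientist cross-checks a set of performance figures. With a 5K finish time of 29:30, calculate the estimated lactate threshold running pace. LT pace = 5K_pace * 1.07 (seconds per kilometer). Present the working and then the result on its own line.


Race duration = 1770 s for 5 km
Average pace = 1770 / 5 = 354.0 s/km
LT pace = 354.0 * 1.07
= 378.78 s/km

378.78 s/km


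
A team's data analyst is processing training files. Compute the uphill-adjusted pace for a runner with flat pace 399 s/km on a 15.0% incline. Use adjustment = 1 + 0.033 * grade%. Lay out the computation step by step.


Adjustment factor = 1 + 0.033 * 15.0 = 1.495
Grade-adjusted pace = 399 * 1.495 = 596.51 s/km

596.51 s/km


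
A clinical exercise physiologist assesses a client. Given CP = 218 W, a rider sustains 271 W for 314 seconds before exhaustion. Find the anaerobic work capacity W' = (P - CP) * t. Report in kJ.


Excess power = 271 - 218 = 53 W
Work above CP = 53 * 314 = 16642 J
W' = 16.642 kJ

16.642 kJ


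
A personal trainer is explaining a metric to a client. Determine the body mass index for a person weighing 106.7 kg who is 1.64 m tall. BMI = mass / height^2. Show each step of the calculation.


BMI = mass / height^2
= 106.7 / 1.64^2
= 106.7 / 2.6896
= 39.67 kg/m^2

39.67 kg/m^2


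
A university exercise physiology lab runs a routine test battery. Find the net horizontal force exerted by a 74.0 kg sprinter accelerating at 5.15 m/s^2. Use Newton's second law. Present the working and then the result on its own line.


Newton's second law: F = m * a
F = 74.0 * 5.15 = 381.1 N

381.1 N


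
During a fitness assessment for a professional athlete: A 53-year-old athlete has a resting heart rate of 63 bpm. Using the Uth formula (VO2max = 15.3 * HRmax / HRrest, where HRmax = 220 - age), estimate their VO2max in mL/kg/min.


HRmax = 220 - 53 = 167 bpm
Ratio = HRmax / HRrest = 167 / 63 = 2.6508
VO2max = 15.3 * 2.6508 = 40.56 mL/kg/min

40.56 mL/kg/min


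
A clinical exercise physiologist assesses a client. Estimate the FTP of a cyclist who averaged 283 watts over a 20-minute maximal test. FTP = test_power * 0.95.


FTP = 283 * 0.95 = 268.85 W

268.85 W


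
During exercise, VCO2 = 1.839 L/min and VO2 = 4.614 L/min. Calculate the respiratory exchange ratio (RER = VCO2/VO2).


RER = VCO2 / VO2
= 1.839 / 4.614
= 0.3986

0.3986


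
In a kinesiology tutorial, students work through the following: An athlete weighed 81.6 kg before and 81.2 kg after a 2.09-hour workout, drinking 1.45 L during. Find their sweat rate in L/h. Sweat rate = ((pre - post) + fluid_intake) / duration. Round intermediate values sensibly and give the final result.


Body mass change = 0.4 kg
Total sweat loss = 0.4 + 1.45 = 1.85 L
Rate = 1.85 / 2.09 = 0.885 L/h

0.885 L/h


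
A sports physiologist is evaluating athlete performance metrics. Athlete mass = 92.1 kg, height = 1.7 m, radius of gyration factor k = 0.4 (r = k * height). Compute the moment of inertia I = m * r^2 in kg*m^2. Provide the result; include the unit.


r = k * height = 0.4 * 1.7 = 0.68 m
r^2 = 0.68^2 = 0.4624
I = 92.1 * 0.4624 = 42.587 kg*m^2

42.587 kg*m^2


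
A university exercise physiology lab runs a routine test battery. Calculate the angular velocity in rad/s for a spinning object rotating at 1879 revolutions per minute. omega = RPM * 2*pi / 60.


omega = RPM * 2*pi / 60
= 1879 * 6.28318531 / 60
= 196.768 rad/s

196.768 rad/s


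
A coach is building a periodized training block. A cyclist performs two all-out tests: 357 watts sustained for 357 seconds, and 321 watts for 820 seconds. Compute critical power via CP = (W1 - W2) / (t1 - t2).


W1 = P1 * t1 = 357 * 357 = 127449 J
W2 = P2 * t2 = 321 * 820 = 263220 J
CP = (127449 - 263220) / (357 - 820)
= 293.24 W

293.24 W


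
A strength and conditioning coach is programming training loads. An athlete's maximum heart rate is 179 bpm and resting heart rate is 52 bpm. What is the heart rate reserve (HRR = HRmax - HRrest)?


HRR = HRmax - HRrest
= 179 - 52
= 127 bpm

127 bpm


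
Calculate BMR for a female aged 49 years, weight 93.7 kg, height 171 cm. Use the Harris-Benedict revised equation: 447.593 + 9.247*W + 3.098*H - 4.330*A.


Substituting values:
W term = 9.247 * 93.7 = 866.4439
H term = 3.098 * 171 = 529.758
A term = 4.330 * 49 = 212.17
BMR = 1631.62 kcal/day

1631.62 kcal/day


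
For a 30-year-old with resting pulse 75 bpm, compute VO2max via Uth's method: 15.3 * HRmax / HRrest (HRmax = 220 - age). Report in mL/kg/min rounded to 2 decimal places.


Step 1: HRmax = 220 - 30 = 190 bpm
Step 2: Ratio = 190 / 75 = 2.5333
Step 3: VO2max = 15.3 * 2.5333 = 38.76 mL/kg/min

38.76 mL/kg/min


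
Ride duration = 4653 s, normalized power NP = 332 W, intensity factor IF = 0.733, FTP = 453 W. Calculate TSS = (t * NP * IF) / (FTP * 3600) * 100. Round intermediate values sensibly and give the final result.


Numerator = 4653 * 332 * 0.733 = 1132335.468
Denominator = 453 * 3600 = 1630800
TSS = 1132335.468 / 1630800 * 100
= 69.43

69.43 TSS


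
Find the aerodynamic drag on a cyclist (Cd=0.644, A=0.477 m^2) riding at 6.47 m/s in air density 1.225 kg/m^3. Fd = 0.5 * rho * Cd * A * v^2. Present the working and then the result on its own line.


Fd = 0.5 * 1.225 * 0.644 * 0.477 * 6.47^2
= 0.5 * 1.225 * 0.644 * 0.477 * 41.8609
= 7.876 N

7.876 N


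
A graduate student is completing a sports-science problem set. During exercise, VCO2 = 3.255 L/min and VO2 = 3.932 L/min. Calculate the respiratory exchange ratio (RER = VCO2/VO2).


RER = VCO2 / VO2
= 3.255 / 3.932
= 0.8278

0.8278


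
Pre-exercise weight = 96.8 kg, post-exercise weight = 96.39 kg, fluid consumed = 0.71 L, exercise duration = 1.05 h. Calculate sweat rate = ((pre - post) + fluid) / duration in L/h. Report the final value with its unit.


Weight loss = 96.8 - 96.39 = 0.41 kg (approx L)
Total sweat = 0.41 + 0.71 = 1.12 L
Sweat rate = 1.12 / 1.05 = 1.067 L/h

1.067 L/h


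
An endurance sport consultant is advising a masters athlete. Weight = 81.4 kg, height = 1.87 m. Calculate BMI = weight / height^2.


height^2 = 1.87^2 = 3.4969
BMI = 81.4 / 3.4969 = 23.28 kg/m^2

23.28 kg/m^2


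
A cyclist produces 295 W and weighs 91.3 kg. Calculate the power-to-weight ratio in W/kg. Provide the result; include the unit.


P/W = power / mass
= 295 / 91.3
= 3.231 W/kg

3.231 W/kg


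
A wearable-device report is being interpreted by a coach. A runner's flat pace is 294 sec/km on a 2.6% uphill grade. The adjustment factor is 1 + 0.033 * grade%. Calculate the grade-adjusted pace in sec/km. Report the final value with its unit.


Factor = 1 + 0.033 * 2.6 = 1.0858
Adjusted pace = 294 * 1.0858
= 319.23 sec/km

319.23 s/km


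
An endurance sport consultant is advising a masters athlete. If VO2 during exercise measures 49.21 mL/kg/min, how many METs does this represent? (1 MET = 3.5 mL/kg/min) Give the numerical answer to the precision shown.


METs = VO2 / 3.5 = 49.21 / 3.5 = 14.06

14.06 METs


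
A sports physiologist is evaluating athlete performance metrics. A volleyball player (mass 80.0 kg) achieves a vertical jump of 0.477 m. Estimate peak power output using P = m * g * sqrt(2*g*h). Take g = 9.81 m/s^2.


2 * g * h = 2 * 9.81 * 0.477 = 9.35874
sqrt(9.35874) = 3.059206 m/s
P = 80.0 * 9.81 * 3.059206 = 2400.86 W

2400.86 W


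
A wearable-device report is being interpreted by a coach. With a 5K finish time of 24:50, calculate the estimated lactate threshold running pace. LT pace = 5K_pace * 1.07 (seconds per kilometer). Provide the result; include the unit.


Race duration = 1490 s for 5 km
Average pace = 1490 / 5 = 298.0 s/km
LT pace = 298.0 * 1.07
= 318.86 s/km

318.86 s/km


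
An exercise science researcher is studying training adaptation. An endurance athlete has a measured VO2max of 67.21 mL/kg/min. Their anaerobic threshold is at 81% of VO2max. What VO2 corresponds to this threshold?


Anaerobic threshold VO2 = VO2max * 81%
= 67.21 * 0.81
= 54.44 mL/kg/min

54.44 mL/kg/min


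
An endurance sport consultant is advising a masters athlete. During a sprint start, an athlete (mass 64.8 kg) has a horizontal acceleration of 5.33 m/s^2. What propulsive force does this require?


Propulsive force = mass * acceleration
= 64.8 kg * 5.33 m/s^2
= 345.38 N

345.38 N


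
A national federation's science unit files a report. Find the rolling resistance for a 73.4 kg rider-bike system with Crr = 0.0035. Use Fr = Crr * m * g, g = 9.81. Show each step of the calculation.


m * g = 73.4 * 9.81 = 720.054 N
Fr = 0.0035 * 720.054 = 2.52 N

2.52 N


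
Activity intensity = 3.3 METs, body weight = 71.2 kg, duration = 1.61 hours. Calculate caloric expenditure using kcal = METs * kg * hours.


kcal = 3.3 * 71.2 * 1.61
= 234.96 * 1.61
= 378.29 kcal

378.29 kcal


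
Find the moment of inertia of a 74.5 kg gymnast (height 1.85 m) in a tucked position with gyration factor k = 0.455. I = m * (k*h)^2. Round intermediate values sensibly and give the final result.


Radius of gyration = 0.455 * 1.85 = 0.84175 m
I = 74.5 * 0.84175^2
= 74.5 * 0.708543
= 52.786 kg*m^2

52.786 kg*m^2


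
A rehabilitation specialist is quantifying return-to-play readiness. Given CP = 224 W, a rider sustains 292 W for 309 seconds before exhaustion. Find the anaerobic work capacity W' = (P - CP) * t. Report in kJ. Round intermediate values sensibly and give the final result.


Excess power = 292 - 224 = 68 W
Work above CP = 68 * 309 = 21012 J
W' = 21.012 kJ

21.012 kJ


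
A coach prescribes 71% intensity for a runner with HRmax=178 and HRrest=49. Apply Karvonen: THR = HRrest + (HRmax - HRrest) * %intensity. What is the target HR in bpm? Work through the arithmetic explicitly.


Heart rate reserve = 178 - 49 = 129
Intensity fraction = 71 / 100 = 0.71
THR = 49 + 129 * 0.71 = 140.59 bpm

140.59 bpm


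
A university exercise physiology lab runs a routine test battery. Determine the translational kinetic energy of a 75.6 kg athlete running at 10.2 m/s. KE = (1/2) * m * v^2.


KE = 0.5 * m * v^2
= 0.5 * 75.6 * 10.2^2
= 0.5 * 75.6 * 104.04
= 3932.71 J

3932.71 J


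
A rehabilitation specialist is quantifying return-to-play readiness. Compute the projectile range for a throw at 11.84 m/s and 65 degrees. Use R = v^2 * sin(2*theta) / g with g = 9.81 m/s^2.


Two times the angle = 130 degrees
sin(130) = 0.766044
R = 140.1856 * 0.766044 / 9.81 = 10.947 m

10.947 m


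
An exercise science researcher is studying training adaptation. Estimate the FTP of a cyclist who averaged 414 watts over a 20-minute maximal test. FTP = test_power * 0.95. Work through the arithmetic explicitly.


FTP = 414 * 0.95 = 393.3 W

393.3 W


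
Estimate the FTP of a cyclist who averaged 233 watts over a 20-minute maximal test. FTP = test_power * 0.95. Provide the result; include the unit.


FTP = 233 * 0.95 = 221.35 W

221.35 W


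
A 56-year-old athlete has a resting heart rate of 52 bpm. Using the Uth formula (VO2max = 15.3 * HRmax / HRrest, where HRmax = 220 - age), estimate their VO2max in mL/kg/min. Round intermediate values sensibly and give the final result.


HRmax = 220 - 56 = 164 bpm
Ratio = HRmax / HRrest = 164 / 52 = 3.1538
VO2max = 15.3 * 3.1538 = 48.25 mL/kg/min

48.25 mL/kg/min


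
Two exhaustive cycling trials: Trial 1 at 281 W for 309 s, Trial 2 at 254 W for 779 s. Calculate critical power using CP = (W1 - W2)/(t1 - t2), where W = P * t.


W1 = 281 * 309 = 86829 J
W2 = 254 * 779 = 197866 J
CP = (86829 - 197866) / (309 - 779)
= -111037 / -470
= 236.25 W

236.25 W


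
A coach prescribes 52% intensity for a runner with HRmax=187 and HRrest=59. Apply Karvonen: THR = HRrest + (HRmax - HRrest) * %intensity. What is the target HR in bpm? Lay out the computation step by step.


Heart rate reserve = 187 - 59 = 128
Intensity fraction = 52 / 100 = 0.52
THR = 59 + 128 * 0.52 = 125.56 bpm

125.56 bpm


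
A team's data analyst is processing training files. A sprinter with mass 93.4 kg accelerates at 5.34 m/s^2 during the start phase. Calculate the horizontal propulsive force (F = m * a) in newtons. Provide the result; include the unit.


F = m * a
= 93.4 * 5.34
= 498.76 N

498.76 N


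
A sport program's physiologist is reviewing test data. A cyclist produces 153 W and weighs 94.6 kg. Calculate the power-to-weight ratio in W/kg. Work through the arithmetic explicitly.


P/W = power / mass
= 153 / 94.6
= 1.617 W/kg

1.617 W/kg


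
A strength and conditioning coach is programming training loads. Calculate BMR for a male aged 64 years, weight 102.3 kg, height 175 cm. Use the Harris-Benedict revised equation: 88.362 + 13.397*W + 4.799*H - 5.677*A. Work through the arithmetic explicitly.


Substituting values:
W term = 13.397 * 102.3 = 1370.5131
H term = 4.799 * 175 = 839.825
A term = 5.677 * 64 = 363.328
BMR = 1935.37 kcal/day

1935.37 kcal/day


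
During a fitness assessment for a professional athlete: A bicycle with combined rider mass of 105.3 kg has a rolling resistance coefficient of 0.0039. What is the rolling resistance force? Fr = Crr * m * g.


Fr = 0.0039 * 105.3 * 9.81
= 0.41067 * 9.81
= 4.029 N

4.029 N


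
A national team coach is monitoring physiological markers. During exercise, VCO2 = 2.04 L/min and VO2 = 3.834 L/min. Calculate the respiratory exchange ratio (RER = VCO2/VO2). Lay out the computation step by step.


RER = VCO2 / VO2
= 2.04 / 3.834
= 0.5321

0.5321


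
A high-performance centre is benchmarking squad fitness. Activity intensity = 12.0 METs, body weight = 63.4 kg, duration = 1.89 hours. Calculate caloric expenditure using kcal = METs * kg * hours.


kcal = 12.0 * 63.4 * 1.89
= 760.8 * 1.89
= 1437.91 kcal

1437.91 kcal


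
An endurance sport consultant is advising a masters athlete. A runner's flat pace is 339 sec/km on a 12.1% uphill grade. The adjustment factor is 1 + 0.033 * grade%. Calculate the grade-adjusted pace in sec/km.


Factor = 1 + 0.033 * 12.1 = 1.3993
Adjusted pace = 339 * 1.3993
= 474.36 sec/km

474.36 s/km


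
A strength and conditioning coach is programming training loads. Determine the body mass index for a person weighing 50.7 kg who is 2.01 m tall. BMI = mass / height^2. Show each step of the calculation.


BMI = mass / height^2
= 50.7 / 2.01^2
= 50.7 / 4.0401
= 12.55 kg/m^2

12.55 kg/m^2


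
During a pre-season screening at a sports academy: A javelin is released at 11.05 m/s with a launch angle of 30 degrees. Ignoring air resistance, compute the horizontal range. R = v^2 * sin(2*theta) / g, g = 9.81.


Launch speed squared = 122.1025
sin(2 * 30 deg) = 0.866025
Range = 122.1025 * 0.866025 / 9.81
= 10.779 m

10.779 m


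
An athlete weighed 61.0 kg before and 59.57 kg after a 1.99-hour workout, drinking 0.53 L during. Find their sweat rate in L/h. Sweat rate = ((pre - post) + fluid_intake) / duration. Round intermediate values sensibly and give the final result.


Body mass change = 1.43 kg
Total sweat loss = 1.43 + 0.53 = 1.96 L
Rate = 1.96 / 1.99 = 0.985 L/h

0.985 L/h


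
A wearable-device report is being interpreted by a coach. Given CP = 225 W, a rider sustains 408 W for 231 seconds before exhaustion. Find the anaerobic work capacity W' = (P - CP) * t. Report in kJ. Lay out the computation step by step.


Excess power = 408 - 225 = 183 W
Work above CP = 183 * 231 = 42273 J
W' = 42.273 kJ

42.273 kJ


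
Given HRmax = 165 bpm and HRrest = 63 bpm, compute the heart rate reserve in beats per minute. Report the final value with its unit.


Heart rate reserve = maximum HR minus resting HR
HRR = 165 - 63 = 102 bpm

102 bpm


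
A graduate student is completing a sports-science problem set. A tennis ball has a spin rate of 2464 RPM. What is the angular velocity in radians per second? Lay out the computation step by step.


Convert RPM to rad/s: multiply by 2*pi and divide by 60
omega = 2464 * 2 * pi / 60
= 258.029 rad/s

258.029 rad/s


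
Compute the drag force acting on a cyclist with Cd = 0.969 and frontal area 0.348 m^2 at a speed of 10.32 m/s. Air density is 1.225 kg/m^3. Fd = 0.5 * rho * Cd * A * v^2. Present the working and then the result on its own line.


Step 1: v^2 = 106.5024
Step 2: Fd = 0.5 * 1.225 * 0.969 * 0.348 * 106.5024
= 21.997 N

21.997 N


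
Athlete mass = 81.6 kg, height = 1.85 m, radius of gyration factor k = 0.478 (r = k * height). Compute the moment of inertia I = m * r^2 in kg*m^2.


r = k * height = 0.478 * 1.85 = 0.8843 m
r^2 = 0.8843^2 = 0.781986
I = 81.6 * 0.781986 = 63.81 kg*m^2

63.81 kg*m^2


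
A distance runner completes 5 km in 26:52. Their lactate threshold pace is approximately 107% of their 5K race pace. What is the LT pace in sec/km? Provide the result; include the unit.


Convert to seconds: 26 min 52 s = 1612 s
Pace per km = 1612 / 5 = 322.4 s/km
LT pace = 322.4 * 1.07 = 344.97 s/km

344.97 s/km


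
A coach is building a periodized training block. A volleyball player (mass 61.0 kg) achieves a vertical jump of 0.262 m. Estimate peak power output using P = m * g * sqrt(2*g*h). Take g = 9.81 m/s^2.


2 * g * h = 2 * 9.81 * 0.262 = 5.14044
sqrt(5.14044) = 2.267254 m/s
P = 61.0 * 9.81 * 2.267254 = 1356.75 W

1356.75 W


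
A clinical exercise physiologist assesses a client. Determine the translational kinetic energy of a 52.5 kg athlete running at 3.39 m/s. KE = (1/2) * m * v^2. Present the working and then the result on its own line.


KE = 0.5 * m * v^2
= 0.5 * 52.5 * 3.39^2
= 0.5 * 52.5 * 11.4921
= 301.67 J

301.67 J


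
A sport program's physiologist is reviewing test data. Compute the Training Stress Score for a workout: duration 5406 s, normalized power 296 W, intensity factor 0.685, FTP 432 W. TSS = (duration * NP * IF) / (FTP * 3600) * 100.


Product = 5406 * 296 * 0.685 = 1096120.56
Base = 432 * 3600 = 1555200
TSS = 1096120.56 / 1555200 * 100 = 70.48

70.48 TSS


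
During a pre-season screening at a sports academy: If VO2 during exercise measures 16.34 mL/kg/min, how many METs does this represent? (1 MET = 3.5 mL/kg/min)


METs = VO2 / 3.5 = 16.34 / 3.5 = 4.67

4.67 METs


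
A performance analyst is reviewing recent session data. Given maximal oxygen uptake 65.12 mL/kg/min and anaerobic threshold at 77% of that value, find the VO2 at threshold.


Percentage as decimal = 0.77
VO2 at AT = 65.12 * 0.77 = 50.14 mL/kg/min

50.14 mL/kg/min


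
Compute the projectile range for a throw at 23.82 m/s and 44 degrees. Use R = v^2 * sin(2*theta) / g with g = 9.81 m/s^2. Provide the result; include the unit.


Two times the angle = 88 degrees
sin(88) = 0.999391
R = 567.3924 * 0.999391 / 9.81 = 57.803 m

57.803 m


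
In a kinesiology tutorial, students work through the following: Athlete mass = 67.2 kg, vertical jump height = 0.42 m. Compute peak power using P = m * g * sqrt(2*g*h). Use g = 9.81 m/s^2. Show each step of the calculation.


sqrt(2 * 9.81 * 0.42) = sqrt(8.2404) = 2.87061 m/s
P = 67.2 * 9.81 * 2.87061
= 1892.4 W

1892.4 W


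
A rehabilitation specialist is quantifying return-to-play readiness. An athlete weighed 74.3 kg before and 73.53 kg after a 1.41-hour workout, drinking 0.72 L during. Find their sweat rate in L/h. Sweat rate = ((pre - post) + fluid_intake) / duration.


Body mass change = 0.77 kg
Total sweat loss = 0.77 + 0.72 = 1.49 L
Rate = 1.49 / 1.41 = 1.057 L/h

1.057 L/h


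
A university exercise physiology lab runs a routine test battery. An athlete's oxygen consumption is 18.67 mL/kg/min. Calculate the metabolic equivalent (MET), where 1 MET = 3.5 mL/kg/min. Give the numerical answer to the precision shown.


MET = VO2 / 3.5
= 18.67 / 3.5
= 5.33 METs

5.33 METs


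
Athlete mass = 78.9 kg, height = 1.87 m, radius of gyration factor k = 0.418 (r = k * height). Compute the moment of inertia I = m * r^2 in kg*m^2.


r = k * height = 0.418 * 1.87 = 0.78166 m
r^2 = 0.78166^2 = 0.610992
I = 78.9 * 0.610992 = 48.207 kg*m^2

48.207 kg*m^2


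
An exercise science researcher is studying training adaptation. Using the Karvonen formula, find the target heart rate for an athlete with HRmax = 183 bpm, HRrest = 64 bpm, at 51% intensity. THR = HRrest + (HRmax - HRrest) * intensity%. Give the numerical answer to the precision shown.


HRR = 183 - 64 = 119
THR = 64 + 119 * 0.51
= 64 + 60.69
= 124.69 bpm

124.69 bpm


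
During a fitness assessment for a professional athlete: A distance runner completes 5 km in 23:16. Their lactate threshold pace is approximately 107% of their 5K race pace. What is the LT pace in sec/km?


Convert to seconds: 23 min 16 s = 1396 s
Pace per km = 1396 / 5 = 279.2 s/km
LT pace = 279.2 * 1.07 = 298.74 s/km

298.74 s/km


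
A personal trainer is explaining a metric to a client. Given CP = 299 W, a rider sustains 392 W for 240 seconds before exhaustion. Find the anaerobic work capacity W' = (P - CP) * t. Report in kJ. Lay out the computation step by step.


Excess power = 392 - 299 = 93 W
Work above CP = 93 * 240 = 22320 J
W' = 22.32 kJ

22.32 kJ


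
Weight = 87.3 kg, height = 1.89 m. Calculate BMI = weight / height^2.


height^2 = 1.89^2 = 3.5721
BMI = 87.3 / 3.5721 = 24.44 kg/m^2

24.44 kg/m^2


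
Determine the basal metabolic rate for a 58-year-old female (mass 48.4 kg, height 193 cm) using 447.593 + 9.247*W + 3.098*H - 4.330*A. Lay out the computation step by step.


BMR = 447.593 + 9.247*48.4 + 3.098*193 - 4.330*58
= 1241.92 kcal/day

1241.92 kcal/day


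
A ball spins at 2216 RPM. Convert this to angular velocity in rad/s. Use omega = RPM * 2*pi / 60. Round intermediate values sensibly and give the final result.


omega = 2216 * 2 * pi / 60
= 2216 * 6.28318531 / 60
= 13923.539 / 60
= 232.059 rad/s

232.059 rad/s


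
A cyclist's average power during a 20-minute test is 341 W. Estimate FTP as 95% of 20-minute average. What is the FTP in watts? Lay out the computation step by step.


FTP = 20-min power * 0.95
= 341 * 0.95
= 323.95 W

323.95 W


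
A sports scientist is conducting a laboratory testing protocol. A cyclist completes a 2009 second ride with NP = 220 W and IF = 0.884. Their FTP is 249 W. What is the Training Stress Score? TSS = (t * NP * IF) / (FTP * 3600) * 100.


t * NP * IF = 2009 * 220 * 0.884 = 390710.32
FTP * 3600 = 896400
TSS = (390710.32 / 896400) * 100 = 43.59

43.59 TSS


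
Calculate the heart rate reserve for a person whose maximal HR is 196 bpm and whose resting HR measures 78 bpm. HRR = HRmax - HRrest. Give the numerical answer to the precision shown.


HRmax = 196 bpm
HRrest = 78 bpm
HRR = 196 - 78 = 118 bpm

118 bpm


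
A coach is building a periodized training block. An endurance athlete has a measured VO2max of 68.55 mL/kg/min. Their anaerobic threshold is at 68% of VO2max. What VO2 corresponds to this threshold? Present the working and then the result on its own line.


Anaerobic threshold VO2 = VO2max * 68%
= 68.55 * 0.68
= 46.61 mL/kg/min

46.61 mL/kg/min


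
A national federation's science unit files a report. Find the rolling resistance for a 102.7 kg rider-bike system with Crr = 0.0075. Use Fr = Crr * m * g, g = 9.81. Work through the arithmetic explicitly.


m * g = 102.7 * 9.81 = 1007.487 N
Fr = 0.0075 * 1007.487 = 7.556 N

7.556 N


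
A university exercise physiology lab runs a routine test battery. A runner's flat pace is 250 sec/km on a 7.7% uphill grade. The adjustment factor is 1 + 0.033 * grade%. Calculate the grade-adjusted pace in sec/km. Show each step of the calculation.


Factor = 1 + 0.033 * 7.7 = 1.2541
Adjusted pace = 250 * 1.2541
= 313.53 sec/km

313.53 s/km


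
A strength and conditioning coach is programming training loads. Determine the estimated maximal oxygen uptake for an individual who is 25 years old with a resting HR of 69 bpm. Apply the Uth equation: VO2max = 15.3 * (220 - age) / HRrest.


HRmax = 220 - 25 = 195
VO2max = 15.3 * (195 / 69)
= 15.3 * 2.8261
= 43.24 mL/kg/min

43.24 mL/kg/min


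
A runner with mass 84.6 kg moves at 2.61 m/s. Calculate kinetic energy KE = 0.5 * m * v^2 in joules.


v^2 = 2.61^2 = 6.8121
KE = 0.5 * 84.6 * 6.8121
= 288.15 J

288.15 J


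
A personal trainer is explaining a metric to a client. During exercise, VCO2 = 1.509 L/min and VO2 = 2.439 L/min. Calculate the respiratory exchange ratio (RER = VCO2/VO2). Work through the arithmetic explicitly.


RER = VCO2 / VO2
= 1.509 / 2.439
= 0.6187

0.6187


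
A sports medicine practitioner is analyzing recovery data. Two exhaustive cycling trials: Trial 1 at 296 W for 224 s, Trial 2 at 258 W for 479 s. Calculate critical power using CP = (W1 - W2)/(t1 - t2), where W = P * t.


W1 = 296 * 224 = 66304 J
W2 = 258 * 479 = 123582 J
CP = (66304 - 123582) / (224 - 479)
= -57278 / -255
= 224.62 W

224.62 W


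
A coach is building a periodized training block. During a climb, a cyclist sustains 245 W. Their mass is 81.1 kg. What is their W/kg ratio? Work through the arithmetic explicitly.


Power-to-weight = 245 W / 81.1 kg
= 3.021 W/kg

3.021 W/kg


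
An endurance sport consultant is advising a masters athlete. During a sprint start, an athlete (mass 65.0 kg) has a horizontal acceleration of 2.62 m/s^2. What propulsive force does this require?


Propulsive force = mass * acceleration
= 65.0 kg * 2.62 m/s^2
= 170.3 N

170.3 N


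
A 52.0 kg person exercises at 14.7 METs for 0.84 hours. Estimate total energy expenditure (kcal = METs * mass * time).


Energy = METs * mass(kg) * time(h)
= 14.7 * 52.0 * 0.84
= 642.1 kcal

642.1 kcal


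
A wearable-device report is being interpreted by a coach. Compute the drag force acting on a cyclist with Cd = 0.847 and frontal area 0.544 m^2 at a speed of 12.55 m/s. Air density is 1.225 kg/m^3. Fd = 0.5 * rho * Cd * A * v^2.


Step 1: v^2 = 157.5025
Step 2: Fd = 0.5 * 1.225 * 0.847 * 0.544 * 157.5025
= 44.45 N

44.45 N


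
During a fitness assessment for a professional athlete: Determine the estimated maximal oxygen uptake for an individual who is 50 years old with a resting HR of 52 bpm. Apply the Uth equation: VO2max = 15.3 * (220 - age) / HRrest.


HRmax = 220 - 50 = 170
VO2max = 15.3 * (170 / 52)
= 15.3 * 3.2692
= 50.02 mL/kg/min

50.02 mL/kg/min


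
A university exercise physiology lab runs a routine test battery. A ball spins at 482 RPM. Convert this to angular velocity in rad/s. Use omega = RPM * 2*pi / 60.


omega = 482 * 2 * pi / 60
= 482 * 6.28318531 / 60
= 3028.495 / 60
= 50.475 rad/s

50.475 rad/s


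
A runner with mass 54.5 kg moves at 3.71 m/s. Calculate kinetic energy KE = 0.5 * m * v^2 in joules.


v^2 = 3.71^2 = 13.7641
KE = 0.5 * 54.5 * 13.7641
= 375.07 J

375.07 J


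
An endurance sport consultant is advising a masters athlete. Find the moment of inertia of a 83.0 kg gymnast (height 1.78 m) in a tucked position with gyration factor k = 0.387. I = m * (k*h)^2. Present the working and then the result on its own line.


Radius of gyration = 0.387 * 1.78 = 0.68886 m
I = 83.0 * 0.68886^2
= 83.0 * 0.474528
= 39.386 kg*m^2

39.386 kg*m^2


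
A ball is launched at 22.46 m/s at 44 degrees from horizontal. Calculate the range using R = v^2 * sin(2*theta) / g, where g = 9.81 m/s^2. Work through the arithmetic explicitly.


sin(2 * 44) = sin(88) = 0.999391
v^2 = 22.46^2 = 504.4516
R = 504.4516 * 0.999391 / 9.81
= 51.391 m

51.391 m


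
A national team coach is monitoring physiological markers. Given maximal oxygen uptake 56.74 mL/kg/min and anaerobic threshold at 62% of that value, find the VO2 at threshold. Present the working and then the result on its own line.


Percentage as decimal = 0.62
VO2 at AT = 56.74 * 0.62 = 35.18 mL/kg/min

35.18 mL/kg/min


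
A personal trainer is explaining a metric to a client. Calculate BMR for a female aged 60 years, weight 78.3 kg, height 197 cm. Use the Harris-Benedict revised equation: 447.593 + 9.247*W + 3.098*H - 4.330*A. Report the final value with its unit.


Substituting values:
W term = 9.247 * 78.3 = 724.0401
H term = 3.098 * 197 = 610.306
A term = 4.330 * 60 = 259.8
BMR = 1522.14 kcal/day

1522.14 kcal/day


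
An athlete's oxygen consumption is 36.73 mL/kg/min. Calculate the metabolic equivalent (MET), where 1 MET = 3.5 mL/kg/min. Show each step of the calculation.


MET = VO2 / 3.5
= 36.73 / 3.5
= 10.49 METs

10.49 METs


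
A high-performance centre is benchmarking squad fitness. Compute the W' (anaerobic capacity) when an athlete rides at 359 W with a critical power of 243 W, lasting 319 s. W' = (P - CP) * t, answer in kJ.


Above-CP power = 116 W
Duration = 319 s
W' = 116 * 319 = 37004 J
Convert: 37004 / 1000 = 37.004 kJ

37.004 kJ


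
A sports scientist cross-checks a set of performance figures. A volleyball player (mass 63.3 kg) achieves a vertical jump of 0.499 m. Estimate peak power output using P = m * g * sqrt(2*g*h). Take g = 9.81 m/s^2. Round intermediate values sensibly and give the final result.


2 * g * h = 2 * 9.81 * 0.499 = 9.79038
sqrt(9.79038) = 3.128958 m/s
P = 63.3 * 9.81 * 3.128958 = 1943.0 W

1943.0 W


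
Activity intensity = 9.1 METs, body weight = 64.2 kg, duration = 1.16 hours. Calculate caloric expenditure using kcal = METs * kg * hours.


kcal = 9.1 * 64.2 * 1.16
= 584.22 * 1.16
= 677.7 kcal

677.7 kcal


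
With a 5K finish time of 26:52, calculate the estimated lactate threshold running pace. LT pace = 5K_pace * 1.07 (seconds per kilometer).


Race duration = 1612 s for 5 km
Average pace = 1612 / 5 = 322.4 s/km
LT pace = 322.4 * 1.07
= 344.97 s/km

344.97 s/km


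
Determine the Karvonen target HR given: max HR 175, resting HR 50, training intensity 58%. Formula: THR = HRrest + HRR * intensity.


HRR = HRmax - HRrest = 175 - 50 = 125
THR = 50 + 125 * 0.58
= 122.5 bpm

122.5 bpm


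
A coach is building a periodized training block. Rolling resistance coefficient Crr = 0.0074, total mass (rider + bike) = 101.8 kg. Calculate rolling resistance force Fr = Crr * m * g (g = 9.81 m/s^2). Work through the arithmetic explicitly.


Fr = Crr * m * g
= 0.0074 * 101.8 * 9.81
= 7.39 N

7.39 N


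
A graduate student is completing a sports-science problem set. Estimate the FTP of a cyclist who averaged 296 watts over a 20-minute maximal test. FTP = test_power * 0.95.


FTP = 296 * 0.95 = 281.2 W

281.2 W


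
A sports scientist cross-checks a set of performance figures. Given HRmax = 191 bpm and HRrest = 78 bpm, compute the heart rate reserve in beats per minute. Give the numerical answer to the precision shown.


Heart rate reserve = maximum HR minus resting HR
HRR = 191 - 78 = 113 bpm

113 bpm


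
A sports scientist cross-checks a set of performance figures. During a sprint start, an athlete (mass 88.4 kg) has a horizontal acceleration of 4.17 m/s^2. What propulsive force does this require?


Propulsive force = mass * acceleration
= 88.4 kg * 4.17 m/s^2
= 368.63 N

368.63 N


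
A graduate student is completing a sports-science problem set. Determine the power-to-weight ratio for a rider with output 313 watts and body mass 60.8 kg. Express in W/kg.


P/W = 313 / 60.8 = 5.148 W/kg

5.148 W/kg


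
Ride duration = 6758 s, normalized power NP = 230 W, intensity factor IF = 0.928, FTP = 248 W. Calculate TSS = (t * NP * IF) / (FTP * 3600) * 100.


Numerator = 6758 * 230 * 0.928 = 1442427.52
Denominator = 248 * 3600 = 892800
TSS = 1442427.52 / 892800 * 100
= 161.56

161.56 TSS


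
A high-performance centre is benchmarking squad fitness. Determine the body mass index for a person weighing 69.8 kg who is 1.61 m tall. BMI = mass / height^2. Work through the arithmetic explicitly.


BMI = mass / height^2
= 69.8 / 1.61^2
= 69.8 / 2.5921
= 26.93 kg/m^2

26.93 kg/m^2


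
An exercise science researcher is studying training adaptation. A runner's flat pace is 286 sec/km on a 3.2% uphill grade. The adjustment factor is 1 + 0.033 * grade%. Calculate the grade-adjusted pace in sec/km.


Factor = 1 + 0.033 * 3.2 = 1.1056
Adjusted pace = 286 * 1.1056
= 316.2 sec/km

316.2 s/km


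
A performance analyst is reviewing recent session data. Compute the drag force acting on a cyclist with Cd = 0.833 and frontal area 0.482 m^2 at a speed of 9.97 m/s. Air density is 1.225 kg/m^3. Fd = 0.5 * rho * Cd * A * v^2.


Step 1: v^2 = 99.4009
Step 2: Fd = 0.5 * 1.225 * 0.833 * 0.482 * 99.4009
= 24.445 N

24.445 N


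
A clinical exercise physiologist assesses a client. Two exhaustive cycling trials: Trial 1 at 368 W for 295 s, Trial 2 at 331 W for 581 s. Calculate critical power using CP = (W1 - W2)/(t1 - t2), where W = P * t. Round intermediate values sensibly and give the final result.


W1 = 368 * 295 = 108560 J
W2 = 331 * 581 = 192311 J
CP = (108560 - 192311) / (295 - 581)
= -83751 / -286
= 292.84 W

292.84 W


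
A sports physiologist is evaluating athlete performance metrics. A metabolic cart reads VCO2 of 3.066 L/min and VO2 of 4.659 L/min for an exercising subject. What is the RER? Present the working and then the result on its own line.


RER = VCO2 / VO2 = 3.066 / 4.659 = 0.6581

0.6581


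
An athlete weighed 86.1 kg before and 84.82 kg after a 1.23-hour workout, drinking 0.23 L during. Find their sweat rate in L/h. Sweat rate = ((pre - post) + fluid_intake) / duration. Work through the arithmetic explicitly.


Body mass change = 1.28 kg
Total sweat loss = 1.28 + 0.23 = 1.51 L
Rate = 1.51 / 1.23 = 1.228 L/h

1.228 L/h


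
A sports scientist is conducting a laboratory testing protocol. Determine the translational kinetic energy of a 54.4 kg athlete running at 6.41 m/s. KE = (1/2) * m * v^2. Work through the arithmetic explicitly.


KE = 0.5 * m * v^2
= 0.5 * 54.4 * 6.41^2
= 0.5 * 54.4 * 41.0881
= 1117.6 J

1117.6 J


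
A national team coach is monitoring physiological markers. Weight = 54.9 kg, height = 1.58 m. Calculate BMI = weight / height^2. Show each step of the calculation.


height^2 = 1.58^2 = 2.4964
BMI = 54.9 / 2.4964 = 21.99 kg/m^2

21.99 kg/m^2


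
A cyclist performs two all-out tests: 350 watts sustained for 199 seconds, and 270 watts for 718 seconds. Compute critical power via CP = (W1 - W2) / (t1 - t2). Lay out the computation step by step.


W1 = P1 * t1 = 350 * 199 = 69650 J
W2 = P2 * t2 = 270 * 718 = 193860 J
CP = (69650 - 193860) / (199 - 718)
= 239.33 W

239.33 W


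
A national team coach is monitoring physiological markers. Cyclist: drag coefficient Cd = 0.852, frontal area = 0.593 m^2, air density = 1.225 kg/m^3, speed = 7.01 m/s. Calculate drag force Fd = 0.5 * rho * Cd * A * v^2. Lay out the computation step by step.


v^2 = 7.01^2 = 49.1401
Fd = 0.5 * 1.225 * 0.852 * 0.593 * 49.1401
= 15.207 N

15.207 N


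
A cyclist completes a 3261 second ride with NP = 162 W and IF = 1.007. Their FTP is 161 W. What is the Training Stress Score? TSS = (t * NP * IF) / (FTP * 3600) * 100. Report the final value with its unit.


t * NP * IF = 3261 * 162 * 1.007 = 531979.974
FTP * 3600 = 579600
TSS = (531979.974 / 579600) * 100 = 91.78

91.78 TSS


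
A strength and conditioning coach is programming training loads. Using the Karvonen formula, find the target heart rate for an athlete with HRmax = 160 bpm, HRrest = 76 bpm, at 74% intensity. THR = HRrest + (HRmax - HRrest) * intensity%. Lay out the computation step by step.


HRR = 160 - 76 = 84
THR = 76 + 84 * 0.74
= 76 + 62.16
= 138.16 bpm

138.16 bpm


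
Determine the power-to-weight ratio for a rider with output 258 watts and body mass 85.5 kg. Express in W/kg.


P/W = 258 / 85.5 = 3.018 W/kg

3.018 W/kg


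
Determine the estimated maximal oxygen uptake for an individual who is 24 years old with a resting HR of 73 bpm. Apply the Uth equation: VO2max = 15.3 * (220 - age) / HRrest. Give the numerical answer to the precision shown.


HRmax = 220 - 24 = 196
VO2max = 15.3 * (196 / 73)
= 15.3 * 2.6849
= 41.08 mL/kg/min

41.08 mL/kg/min


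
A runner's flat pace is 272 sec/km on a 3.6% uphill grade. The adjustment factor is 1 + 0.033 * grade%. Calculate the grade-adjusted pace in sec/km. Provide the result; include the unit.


Factor = 1 + 0.033 * 3.6 = 1.1188
Adjusted pace = 272 * 1.1188
= 304.31 sec/km

304.31 s/km


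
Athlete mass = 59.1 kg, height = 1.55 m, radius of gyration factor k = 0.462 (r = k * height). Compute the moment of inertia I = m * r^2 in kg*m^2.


r = k * height = 0.462 * 1.55 = 0.7161 m
r^2 = 0.7161^2 = 0.512799
I = 59.1 * 0.512799 = 30.306 kg*m^2

30.306 kg*m^2


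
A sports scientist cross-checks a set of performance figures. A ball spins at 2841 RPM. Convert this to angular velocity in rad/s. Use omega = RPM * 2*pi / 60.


omega = 2841 * 2 * pi / 60
= 2841 * 6.28318531 / 60
= 17850.529 / 60
= 297.509 rad/s

297.509 rad/s


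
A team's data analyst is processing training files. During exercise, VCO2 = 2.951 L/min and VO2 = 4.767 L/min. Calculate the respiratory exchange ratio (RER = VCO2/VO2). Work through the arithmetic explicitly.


RER = VCO2 / VO2
= 2.951 / 4.767
= 0.619

0.619


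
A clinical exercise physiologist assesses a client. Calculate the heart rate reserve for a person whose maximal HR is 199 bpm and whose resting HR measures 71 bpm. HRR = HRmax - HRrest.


HRmax = 199 bpm
HRrest = 71 bpm
HRR = 199 - 71 = 128 bpm

128 bpm


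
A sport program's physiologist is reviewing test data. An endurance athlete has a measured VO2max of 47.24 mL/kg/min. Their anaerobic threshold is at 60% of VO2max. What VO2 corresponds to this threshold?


Anaerobic threshold VO2 = VO2max * 60%
= 47.24 * 0.6
= 28.34 mL/kg/min

28.34 mL/kg/min
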